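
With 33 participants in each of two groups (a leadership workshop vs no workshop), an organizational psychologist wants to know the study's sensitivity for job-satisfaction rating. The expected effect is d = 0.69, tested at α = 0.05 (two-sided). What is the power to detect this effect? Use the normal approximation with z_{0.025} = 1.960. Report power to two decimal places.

power ≈ 0.80

For two equal groups, power = Φ(d·√(n/2) − z_{α/2}).
d·√(n/2) = 0.69 × √(33/2) = 0.69 × 4.062 = 2.803.
z_β = 2.803 − 1.960 = 0.843.
Power = Φ(0.843) = 0.800.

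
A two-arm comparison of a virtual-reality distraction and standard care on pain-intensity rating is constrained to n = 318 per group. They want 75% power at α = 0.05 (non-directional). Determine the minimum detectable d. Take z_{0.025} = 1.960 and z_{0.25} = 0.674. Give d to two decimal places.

For two independent groups of n = 318 each: d_min = (z_{α/2} + z_β)·√(2/n).
z-sum = 1.960 + 0.674 = 2.634.
d_min = 2.634 × √(2/318) = 2.634 × 0.0793 = 0.209.

d_min ≈ 0.21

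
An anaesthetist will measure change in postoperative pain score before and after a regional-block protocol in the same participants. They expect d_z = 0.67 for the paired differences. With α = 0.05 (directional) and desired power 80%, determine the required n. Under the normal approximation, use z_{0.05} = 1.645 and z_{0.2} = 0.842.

n = 14 pairs

For a paired (one-sample on differences) test: n = ((z_{α} + z_β) / d)².
z_{α} + z_β = 1.645 + 0.842 = 2.487.
n = (2.487 / 0.67)² = 3.712² = 13.78.
Round up.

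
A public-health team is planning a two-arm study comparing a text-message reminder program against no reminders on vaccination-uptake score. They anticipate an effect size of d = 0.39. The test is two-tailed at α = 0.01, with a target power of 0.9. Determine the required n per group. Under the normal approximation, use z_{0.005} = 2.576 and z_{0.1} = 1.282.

n = 196 per group

For two independent groups with equal n: n = 2·((z_{α/2} + z_β) / d)².
z_{α/2} + z_β = 2.576 + 1.282 = 3.858.
n = 2 × (3.858 / 0.39)² = 2 × 9.892² = 2 × 97.86 = 195.7.
Round up to the next whole participant.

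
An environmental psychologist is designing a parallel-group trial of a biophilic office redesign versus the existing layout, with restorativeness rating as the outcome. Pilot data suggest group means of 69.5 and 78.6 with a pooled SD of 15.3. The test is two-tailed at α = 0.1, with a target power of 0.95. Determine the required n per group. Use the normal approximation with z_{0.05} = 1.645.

Cohen's d = |M₁ − M₂| / SD_pooled = |69.5 − 78.6| / 15.3 = 9.1 / 15.3 = 0.595.
For two independent groups with equal n: n = 2·((z_{α/2} + z_β) / d)².
z_{α/2} + z_β = 1.645 + 1.645 = 3.290.
n = 2 × (3.290 / 0.595)² = 2 × 5.529² = 2 × 30.57 = 61.1.
Round up to the next whole participant.

n = 62 per group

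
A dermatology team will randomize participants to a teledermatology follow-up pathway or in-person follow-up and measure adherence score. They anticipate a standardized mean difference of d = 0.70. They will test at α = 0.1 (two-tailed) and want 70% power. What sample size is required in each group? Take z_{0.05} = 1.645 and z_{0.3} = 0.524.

n = 20 per group

For two independent groups with equal n: n = 2·((z_{α/2} + z_β) / d)².
z_{α/2} + z_β = 1.645 + 0.524 = 2.169.
n = 2 × (2.169 / 0.70)² = 2 × 3.099² = 2 × 9.60 = 19.2.
Round up to the next whole participant.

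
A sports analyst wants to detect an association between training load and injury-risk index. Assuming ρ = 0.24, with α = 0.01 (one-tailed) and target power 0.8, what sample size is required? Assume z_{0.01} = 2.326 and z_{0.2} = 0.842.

n = 171

Fisher's z: C = ½·ln((1+r)/(1−r)) = ½·ln(1.6316) = 0.2448.
n = ((z_{α} + z_β)/C)² + 3.
(2.326 + 0.842) / 0.2448 = 3.168 / 0.2448 = 12.941.
n = 12.941² + 3 = 167.47 + 3 = 170.5.
Round up.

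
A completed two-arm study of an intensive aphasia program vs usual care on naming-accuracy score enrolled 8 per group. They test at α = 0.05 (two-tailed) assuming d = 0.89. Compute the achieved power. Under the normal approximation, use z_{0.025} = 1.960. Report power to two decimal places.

power ≈ 0.43

For two equal groups, power = Φ(d·√(n/2) − z_{α/2}).
d·√(n/2) = 0.89 × √(8/2) = 0.89 × 2.000 = 1.780.
z_β = 1.780 − 1.960 = -0.180.
Power = Φ(-0.180) = 0.429.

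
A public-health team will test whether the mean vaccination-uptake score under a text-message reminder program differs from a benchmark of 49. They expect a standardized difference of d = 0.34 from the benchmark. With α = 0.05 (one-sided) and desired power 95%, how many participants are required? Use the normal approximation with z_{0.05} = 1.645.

For a one-sample test: n = ((z_{α} + z_β) / d)².
z_{α} + z_β = 1.645 + 1.645 = 3.290.
n = (3.290 / 0.34)² = 9.676² = 93.63.
Round up.

n = 94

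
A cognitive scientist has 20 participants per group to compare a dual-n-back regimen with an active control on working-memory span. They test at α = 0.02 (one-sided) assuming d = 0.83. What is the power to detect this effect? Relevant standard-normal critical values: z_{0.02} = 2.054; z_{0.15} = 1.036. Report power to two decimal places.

For two equal groups, power = Φ(d·√(n/2) − z_{α}).
d·√(n/2) = 0.83 × √(20/2) = 0.83 × 3.162 = 2.625.
z_β = 2.625 − 2.054 = 0.571.
Power = Φ(0.571) = 0.716.

power ≈ 0.72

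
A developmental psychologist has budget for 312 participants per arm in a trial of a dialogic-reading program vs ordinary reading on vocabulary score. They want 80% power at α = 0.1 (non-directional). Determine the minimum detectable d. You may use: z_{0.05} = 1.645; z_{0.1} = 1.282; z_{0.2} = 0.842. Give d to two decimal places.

d_min ≈ 0.20

For two independent groups of n = 312 each: d_min = (z_{α/2} + z_β)·√(2/n).
z-sum = 1.645 + 0.842 = 2.487.
d_min = 2.487 × √(2/312) = 2.487 × 0.0801 = 0.199.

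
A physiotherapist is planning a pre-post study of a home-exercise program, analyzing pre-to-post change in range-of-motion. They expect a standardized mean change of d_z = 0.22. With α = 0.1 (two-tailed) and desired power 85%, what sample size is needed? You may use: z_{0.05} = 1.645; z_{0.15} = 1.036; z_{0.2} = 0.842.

For a paired (one-sample on differences) test: n = ((z_{α/2} + z_β) / d)².
z_{α/2} + z_β = 1.645 + 1.036 = 2.681.
n = (2.681 / 0.22)² = 12.186² = 148.51.
Round up.

n = 149 pairs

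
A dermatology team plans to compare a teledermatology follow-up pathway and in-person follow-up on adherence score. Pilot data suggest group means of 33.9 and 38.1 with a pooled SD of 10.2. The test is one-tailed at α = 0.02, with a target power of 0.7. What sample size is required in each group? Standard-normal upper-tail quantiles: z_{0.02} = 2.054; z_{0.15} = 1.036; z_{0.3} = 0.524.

n = 79 per group

Cohen's d = |M₁ − M₂| / SD_pooled = |33.9 − 38.1| / 10.2 = 4.2 / 10.2 = 0.412.
For two independent groups with equal n: n = 2·((z_{α} + z_β) / d)².
z_{α} + z_β = 2.054 + 0.524 = 2.578.
n = 2 × (2.578 / 0.412)² = 2 × 6.257² = 2 × 39.15 = 78.3.
Round up to the next whole participant.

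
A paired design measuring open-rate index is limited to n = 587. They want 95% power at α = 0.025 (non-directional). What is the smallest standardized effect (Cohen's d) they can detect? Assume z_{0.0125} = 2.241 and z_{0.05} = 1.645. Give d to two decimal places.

d_min ≈ 0.16

For a single sample (or paired design) of n = 587: d_min = (z_{α/2} + z_β)/√n.
z-sum = 2.241 + 1.645 = 3.886.
d_min = 3.886 / √587 = 3.886 / 24.228 = 0.160.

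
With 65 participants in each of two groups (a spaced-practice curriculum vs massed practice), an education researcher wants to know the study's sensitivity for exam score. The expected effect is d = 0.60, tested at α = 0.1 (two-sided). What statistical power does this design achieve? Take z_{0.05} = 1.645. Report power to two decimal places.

For two equal groups, power = Φ(d·√(n/2) − z_{α/2}).
d·√(n/2) = 0.60 × √(65/2) = 0.60 × 5.701 = 3.421.
z_β = 3.421 − 1.645 = 1.776.
Power = Φ(1.776) = 0.962.

power ≈ 0.96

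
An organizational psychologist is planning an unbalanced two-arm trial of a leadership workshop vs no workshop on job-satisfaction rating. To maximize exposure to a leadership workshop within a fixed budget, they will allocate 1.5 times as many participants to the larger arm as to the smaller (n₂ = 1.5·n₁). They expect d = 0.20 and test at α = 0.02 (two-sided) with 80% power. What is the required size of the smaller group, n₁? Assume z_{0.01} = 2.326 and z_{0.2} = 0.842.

With allocation ratio k = n₂/n₁ = 1.5, Var(x̄₁−x̄₂) = σ²(1/n₁ + 1/(k·n₁)) = σ²·(k+1)/(k·n₁).
So n₁ = (1 + 1/k)·((z_{α/2} + z_β)/d)² = 1.667 × (3.168/0.20)².
n₁ = 1.667 × 250.91 = 418.2.
Round up: n₁ = 419, giving n₂ = ⌈1.5 × 419⌉ = ⌈628.5⌉ = 629.

n₁ = 419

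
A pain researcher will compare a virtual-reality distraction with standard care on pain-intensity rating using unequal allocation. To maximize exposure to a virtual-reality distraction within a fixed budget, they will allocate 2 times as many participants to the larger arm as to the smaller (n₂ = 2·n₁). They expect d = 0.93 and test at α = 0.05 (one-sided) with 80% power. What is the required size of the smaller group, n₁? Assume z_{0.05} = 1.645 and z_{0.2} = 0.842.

n₁ = 11

With allocation ratio k = n₂/n₁ = 2, Var(x̄₁−x̄₂) = σ²(1/n₁ + 1/(k·n₁)) = σ²·(k+1)/(k·n₁).
So n₁ = (1 + 1/k)·((z_{α} + z_β)/d)² = 1.500 × (2.487/0.93)².
n₁ = 1.500 × 7.15 = 10.7.
Round up: n₁ = 11, giving n₂ = 2 × 11 = 22.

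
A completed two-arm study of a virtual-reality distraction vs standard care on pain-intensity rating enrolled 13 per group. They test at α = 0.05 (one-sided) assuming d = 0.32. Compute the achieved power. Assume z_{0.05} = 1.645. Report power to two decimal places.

power ≈ 0.20

For two equal groups, power = Φ(d·√(n/2) − z_{α}).
d·√(n/2) = 0.32 × √(13/2) = 0.32 × 2.550 = 0.816.
z_β = 0.816 − 1.645 = -0.829.
Power = Φ(-0.829) = 0.204.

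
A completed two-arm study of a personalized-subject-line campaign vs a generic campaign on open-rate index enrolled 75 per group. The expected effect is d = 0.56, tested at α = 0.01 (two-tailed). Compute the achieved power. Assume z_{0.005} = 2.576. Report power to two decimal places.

power ≈ 0.80

For two equal groups, power = Φ(d·√(n/2) − z_{α/2}).
d·√(n/2) = 0.56 × √(75/2) = 0.56 × 6.124 = 3.429.
z_β = 3.429 − 2.576 = 0.853.
Power = Φ(0.853) = 0.803.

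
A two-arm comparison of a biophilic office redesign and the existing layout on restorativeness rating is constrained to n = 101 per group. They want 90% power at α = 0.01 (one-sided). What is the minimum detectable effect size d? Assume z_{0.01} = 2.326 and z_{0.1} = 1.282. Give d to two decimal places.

d_min ≈ 0.51

For two independent groups of n = 101 each: d_min = (z_{α} + z_β)·√(2/n).
z-sum = 2.326 + 1.282 = 3.608.
d_min = 3.608 × √(2/101) = 3.608 × 0.1407 = 0.508.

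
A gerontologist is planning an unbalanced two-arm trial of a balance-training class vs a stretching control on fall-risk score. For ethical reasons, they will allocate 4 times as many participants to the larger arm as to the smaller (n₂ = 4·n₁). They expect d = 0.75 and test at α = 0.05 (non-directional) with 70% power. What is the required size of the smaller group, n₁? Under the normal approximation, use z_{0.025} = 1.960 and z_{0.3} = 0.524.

n₁ = 14

With allocation ratio k = n₂/n₁ = 4, Var(x̄₁−x̄₂) = σ²(1/n₁ + 1/(k·n₁)) = σ²·(k+1)/(k·n₁).
So n₁ = (1 + 1/k)·((z_{α/2} + z_β)/d)² = 1.250 × (2.484/0.75)².
n₁ = 1.250 × 10.97 = 13.7.
Round up: n₁ = 14, giving n₂ = 4 × 14 = 56.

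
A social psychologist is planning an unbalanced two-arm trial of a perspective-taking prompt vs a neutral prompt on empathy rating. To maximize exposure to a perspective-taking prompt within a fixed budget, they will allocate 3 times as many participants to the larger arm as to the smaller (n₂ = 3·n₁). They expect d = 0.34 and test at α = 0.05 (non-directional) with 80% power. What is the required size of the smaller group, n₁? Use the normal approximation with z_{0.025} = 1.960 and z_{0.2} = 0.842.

n₁ = 91

With allocation ratio k = n₂/n₁ = 3, Var(x̄₁−x̄₂) = σ²(1/n₁ + 1/(k·n₁)) = σ²·(k+1)/(k·n₁).
So n₁ = (1 + 1/k)·((z_{α/2} + z_β)/d)² = 1.333 × (2.802/0.34)².
n₁ = 1.333 × 67.92 = 90.6.
Round up: n₁ = 91, giving n₂ = 3 × 91 = 273.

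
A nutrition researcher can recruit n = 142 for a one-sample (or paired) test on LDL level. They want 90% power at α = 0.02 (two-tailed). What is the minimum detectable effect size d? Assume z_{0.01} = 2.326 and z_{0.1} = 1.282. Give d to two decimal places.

For a single sample (or paired design) of n = 142: d_min = (z_{α/2} + z_β)/√n.
z-sum = 2.326 + 1.282 = 3.608.
d_min = 3.608 / √142 = 3.608 / 11.916 = 0.303.

d_min ≈ 0.30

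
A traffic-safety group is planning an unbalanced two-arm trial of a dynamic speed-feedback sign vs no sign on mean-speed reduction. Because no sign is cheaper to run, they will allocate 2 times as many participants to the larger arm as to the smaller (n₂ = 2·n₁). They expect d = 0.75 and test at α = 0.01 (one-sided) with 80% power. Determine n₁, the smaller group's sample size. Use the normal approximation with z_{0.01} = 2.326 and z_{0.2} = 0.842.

n₁ = 27

With allocation ratio k = n₂/n₁ = 2, Var(x̄₁−x̄₂) = σ²(1/n₁ + 1/(k·n₁)) = σ²·(k+1)/(k·n₁).
So n₁ = (1 + 1/k)·((z_{α} + z_β)/d)² = 1.500 × (3.168/0.75)².
n₁ = 1.500 × 17.84 = 26.8.
Round up: n₁ = 27, giving n₂ = 2 × 27 = 54.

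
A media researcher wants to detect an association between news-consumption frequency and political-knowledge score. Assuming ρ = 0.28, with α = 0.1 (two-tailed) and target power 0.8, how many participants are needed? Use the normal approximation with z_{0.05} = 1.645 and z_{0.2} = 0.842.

Fisher's z: C = ½·ln((1+r)/(1−r)) = ½·ln(1.7778) = 0.2877.
n = ((z_{α/2} + z_β)/C)² + 3.
(1.645 + 0.842) / 0.2877 = 2.487 / 0.2877 = 8.644.
n = 8.644² + 3 = 74.73 + 3 = 77.7.
Round up.

n = 78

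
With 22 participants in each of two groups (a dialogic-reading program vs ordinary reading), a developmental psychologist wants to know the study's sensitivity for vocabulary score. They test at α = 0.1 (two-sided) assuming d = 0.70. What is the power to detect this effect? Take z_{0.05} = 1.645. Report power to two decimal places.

power ≈ 0.75

For two equal groups, power = Φ(d·√(n/2) − z_{α/2}).
d·√(n/2) = 0.70 × √(22/2) = 0.70 × 3.317 = 2.322.
z_β = 2.322 − 1.645 = 0.677.
Power = Φ(0.677) = 0.751.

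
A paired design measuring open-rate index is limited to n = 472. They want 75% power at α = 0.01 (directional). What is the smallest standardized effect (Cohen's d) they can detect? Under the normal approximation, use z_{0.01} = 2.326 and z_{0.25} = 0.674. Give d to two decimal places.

d_min ≈ 0.14

For a single sample (or paired design) of n = 472: d_min = (z_{α} + z_β)/√n.
z-sum = 2.326 + 0.674 = 3.000.
d_min = 3.000 / √472 = 3.000 / 21.726 = 0.138.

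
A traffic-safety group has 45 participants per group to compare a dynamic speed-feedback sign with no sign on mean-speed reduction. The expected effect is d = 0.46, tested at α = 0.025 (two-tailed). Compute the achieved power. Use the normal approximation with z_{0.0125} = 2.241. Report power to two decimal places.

For two equal groups, power = Φ(d·√(n/2) − z_{α/2}).
d·√(n/2) = 0.46 × √(45/2) = 0.46 × 4.743 = 2.182.
z_β = 2.182 − 2.241 = -0.059.
Power = Φ(-0.059) = 0.476.

power ≈ 0.48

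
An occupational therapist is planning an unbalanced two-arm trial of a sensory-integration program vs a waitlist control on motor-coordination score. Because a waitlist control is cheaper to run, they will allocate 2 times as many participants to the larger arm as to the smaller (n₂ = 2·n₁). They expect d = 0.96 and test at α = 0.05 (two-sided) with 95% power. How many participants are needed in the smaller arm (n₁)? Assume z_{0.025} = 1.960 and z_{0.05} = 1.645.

With allocation ratio k = n₂/n₁ = 2, Var(x̄₁−x̄₂) = σ²(1/n₁ + 1/(k·n₁)) = σ²·(k+1)/(k·n₁).
So n₁ = (1 + 1/k)·((z_{α/2} + z_β)/d)² = 1.500 × (3.605/0.96)².
n₁ = 1.500 × 14.10 = 21.2.
Round up: n₁ = 22, giving n₂ = 2 × 22 = 44.

n₁ = 22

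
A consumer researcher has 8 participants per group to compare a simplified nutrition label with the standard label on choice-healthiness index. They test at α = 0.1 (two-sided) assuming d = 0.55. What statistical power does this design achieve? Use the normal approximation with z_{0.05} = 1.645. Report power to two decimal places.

power ≈ 0.29

For two equal groups, power = Φ(d·√(n/2) − z_{α/2}).
d·√(n/2) = 0.55 × √(8/2) = 0.55 × 2.000 = 1.100.
z_β = 1.100 − 1.645 = -0.545.
Power = Φ(-0.545) = 0.293.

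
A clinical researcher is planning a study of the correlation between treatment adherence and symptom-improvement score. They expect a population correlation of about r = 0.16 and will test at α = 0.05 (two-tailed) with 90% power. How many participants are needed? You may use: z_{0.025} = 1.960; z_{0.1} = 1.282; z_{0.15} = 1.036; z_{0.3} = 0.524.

n = 407

Fisher's z: C = ½·ln((1+r)/(1−r)) = ½·ln(1.3810) = 0.1614.
n = ((z_{α/2} + z_β)/C)² + 3.
(1.960 + 1.282) / 0.1614 = 3.242 / 0.1614 = 20.087.
n = 20.087² + 3 = 403.48 + 3 = 406.5.
Round up.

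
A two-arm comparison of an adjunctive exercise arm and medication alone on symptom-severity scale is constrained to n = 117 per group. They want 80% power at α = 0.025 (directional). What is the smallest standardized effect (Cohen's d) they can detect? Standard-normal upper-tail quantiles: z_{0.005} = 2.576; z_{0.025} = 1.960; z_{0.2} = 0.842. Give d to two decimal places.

For two independent groups of n = 117 each: d_min = (z_{α} + z_β)·√(2/n).
z-sum = 1.960 + 0.842 = 2.802.
d_min = 2.802 × √(2/117) = 2.802 × 0.1307 = 0.366.

d_min ≈ 0.37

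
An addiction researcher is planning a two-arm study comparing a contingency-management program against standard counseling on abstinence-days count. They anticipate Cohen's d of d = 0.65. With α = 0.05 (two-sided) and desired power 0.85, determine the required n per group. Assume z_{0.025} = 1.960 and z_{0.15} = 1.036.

For two independent groups with equal n: n = 2·((z_{α/2} + z_β) / d)².
z_{α/2} + z_β = 1.960 + 1.036 = 2.996.
n = 2 × (2.996 / 0.65)² = 2 × 4.609² = 2 × 21.25 = 42.5.
Round up to the next whole participant.

n = 43 per group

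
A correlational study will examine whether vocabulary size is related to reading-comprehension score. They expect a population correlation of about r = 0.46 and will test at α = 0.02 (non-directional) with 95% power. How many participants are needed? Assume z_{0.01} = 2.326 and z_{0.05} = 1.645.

Fisher's z: C = ½·ln((1+r)/(1−r)) = ½·ln(2.7037) = 0.4973.
n = ((z_{α/2} + z_β)/C)² + 3.
(2.326 + 1.645) / 0.4973 = 3.971 / 0.4973 = 7.985.
n = 7.985² + 3 = 63.76 + 3 = 66.8.
Round up.

n = 67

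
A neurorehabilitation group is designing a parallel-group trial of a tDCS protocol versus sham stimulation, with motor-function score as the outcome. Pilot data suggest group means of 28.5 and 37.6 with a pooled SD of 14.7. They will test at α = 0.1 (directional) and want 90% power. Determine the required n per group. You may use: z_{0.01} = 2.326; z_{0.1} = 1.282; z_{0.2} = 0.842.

Cohen's d = |M₁ − M₂| / SD_pooled = |28.5 − 37.6| / 14.7 = 9.1 / 14.7 = 0.619.
For two independent groups with equal n: n = 2·((z_{α} + z_β) / d)².
z_{α} + z_β = 1.282 + 1.282 = 2.564.
n = 2 × (2.564 / 0.619)² = 2 × 4.142² = 2 × 17.16 = 34.3.
Round up to the next whole participant.

n = 35 per group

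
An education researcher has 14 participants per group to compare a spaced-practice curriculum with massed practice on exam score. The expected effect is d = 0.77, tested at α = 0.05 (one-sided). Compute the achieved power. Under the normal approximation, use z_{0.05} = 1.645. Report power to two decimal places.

For two equal groups, power = Φ(d·√(n/2) − z_{α}).
d·√(n/2) = 0.77 × √(14/2) = 0.77 × 2.646 = 2.037.
z_β = 2.037 − 1.645 = 0.392.
Power = Φ(0.392) = 0.653.

power ≈ 0.65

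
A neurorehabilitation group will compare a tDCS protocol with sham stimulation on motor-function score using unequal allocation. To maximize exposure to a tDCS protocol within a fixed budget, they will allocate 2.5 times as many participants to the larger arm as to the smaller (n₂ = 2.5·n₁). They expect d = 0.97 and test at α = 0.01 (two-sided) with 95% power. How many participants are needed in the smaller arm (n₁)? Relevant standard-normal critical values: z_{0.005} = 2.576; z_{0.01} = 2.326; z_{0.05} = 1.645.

With allocation ratio k = n₂/n₁ = 2.5, Var(x̄₁−x̄₂) = σ²(1/n₁ + 1/(k·n₁)) = σ²·(k+1)/(k·n₁).
So n₁ = (1 + 1/k)·((z_{α/2} + z_β)/d)² = 1.400 × (4.221/0.97)².
n₁ = 1.400 × 18.94 = 26.5.
Round up: n₁ = 27, giving n₂ = ⌈2.5 × 27⌉ = ⌈67.5⌉ = 68.

n₁ = 27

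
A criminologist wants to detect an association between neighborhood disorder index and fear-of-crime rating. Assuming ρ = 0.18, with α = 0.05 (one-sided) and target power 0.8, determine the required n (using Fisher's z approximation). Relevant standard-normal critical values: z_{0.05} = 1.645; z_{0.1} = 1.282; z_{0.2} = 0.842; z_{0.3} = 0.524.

Fisher's z: C = ½·ln((1+r)/(1−r)) = ½·ln(1.4390) = 0.1820.
n = ((z_{α} + z_β)/C)² + 3.
(1.645 + 0.842) / 0.1820 = 2.487 / 0.1820 = 13.665.
n = 13.665² + 3 = 186.73 + 3 = 189.7.
Round up.

n = 190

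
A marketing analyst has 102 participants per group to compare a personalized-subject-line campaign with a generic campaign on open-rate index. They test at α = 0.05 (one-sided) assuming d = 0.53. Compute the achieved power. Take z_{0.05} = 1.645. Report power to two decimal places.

For two equal groups, power = Φ(d·√(n/2) − z_{α}).
d·√(n/2) = 0.53 × √(102/2) = 0.53 × 7.141 = 3.785.
z_β = 3.785 − 1.645 = 2.140.
Power = Φ(2.140) = 0.984.

power ≈ 0.98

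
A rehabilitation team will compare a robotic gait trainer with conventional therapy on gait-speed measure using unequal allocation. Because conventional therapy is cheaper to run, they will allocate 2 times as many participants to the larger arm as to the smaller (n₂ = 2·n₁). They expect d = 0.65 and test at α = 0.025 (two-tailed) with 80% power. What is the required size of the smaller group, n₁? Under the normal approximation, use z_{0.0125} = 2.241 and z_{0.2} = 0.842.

n₁ = 34

With allocation ratio k = n₂/n₁ = 2, Var(x̄₁−x̄₂) = σ²(1/n₁ + 1/(k·n₁)) = σ²·(k+1)/(k·n₁).
So n₁ = (1 + 1/k)·((z_{α/2} + z_β)/d)² = 1.500 × (3.083/0.65)².
n₁ = 1.500 × 22.50 = 33.7.
Round up: n₁ = 34, giving n₂ = 2 × 34 = 68.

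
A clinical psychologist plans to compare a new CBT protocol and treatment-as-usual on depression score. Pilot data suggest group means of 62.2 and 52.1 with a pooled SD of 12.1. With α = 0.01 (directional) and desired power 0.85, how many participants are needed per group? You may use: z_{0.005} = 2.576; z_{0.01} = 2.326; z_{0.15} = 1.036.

Cohen's d = |M₁ − M₂| / SD_pooled = |62.2 − 52.1| / 12.1 = 10.1 / 12.1 = 0.835.
For two independent groups with equal n: n = 2·((z_{α} + z_β) / d)².
z_{α} + z_β = 2.326 + 1.036 = 3.362.
n = 2 × (3.362 / 0.835)² = 2 × 4.026² = 2 × 16.21 = 32.4.
Round up to the next whole participant.

n = 33 per group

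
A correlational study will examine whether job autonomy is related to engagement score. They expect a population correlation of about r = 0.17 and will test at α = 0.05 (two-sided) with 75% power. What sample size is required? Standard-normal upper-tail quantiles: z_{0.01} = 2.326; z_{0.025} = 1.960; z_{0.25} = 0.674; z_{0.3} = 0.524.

n = 239

Fisher's z: C = ½·ln((1+r)/(1−r)) = ½·ln(1.4096) = 0.1717.
n = ((z_{α/2} + z_β)/C)² + 3.
(1.960 + 0.674) / 0.1717 = 2.634 / 0.1717 = 15.341.
n = 15.341² + 3 = 235.34 + 3 = 238.3.
Round up.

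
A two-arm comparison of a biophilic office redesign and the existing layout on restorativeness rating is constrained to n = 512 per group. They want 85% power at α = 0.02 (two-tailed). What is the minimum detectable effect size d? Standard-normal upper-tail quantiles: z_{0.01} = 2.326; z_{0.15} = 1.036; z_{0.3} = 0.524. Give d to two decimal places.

d_min ≈ 0.21

For two independent groups of n = 512 each: d_min = (z_{α/2} + z_β)·√(2/n).
z-sum = 2.326 + 1.036 = 3.362.
d_min = 3.362 × √(2/512) = 3.362 × 0.0625 = 0.210.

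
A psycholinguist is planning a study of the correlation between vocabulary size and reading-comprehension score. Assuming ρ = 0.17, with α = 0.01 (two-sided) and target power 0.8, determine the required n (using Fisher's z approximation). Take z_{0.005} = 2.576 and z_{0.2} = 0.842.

n = 400

Fisher's z: C = ½·ln((1+r)/(1−r)) = ½·ln(1.4096) = 0.1717.
n = ((z_{α/2} + z_β)/C)² + 3.
(2.576 + 0.842) / 0.1717 = 3.418 / 0.1717 = 19.907.
n = 19.907² + 3 = 396.28 + 3 = 399.3.
Round up.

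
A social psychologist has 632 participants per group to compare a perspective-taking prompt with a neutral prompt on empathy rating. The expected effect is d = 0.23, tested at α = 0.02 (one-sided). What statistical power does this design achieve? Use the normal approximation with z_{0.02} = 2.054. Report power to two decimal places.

power ≈ 0.98

For two equal groups, power = Φ(d·√(n/2) − z_{α}).
d·√(n/2) = 0.23 × √(632/2) = 0.23 × 17.776 = 4.089.
z_β = 4.089 − 2.054 = 2.035.
Power = Φ(2.035) = 0.979.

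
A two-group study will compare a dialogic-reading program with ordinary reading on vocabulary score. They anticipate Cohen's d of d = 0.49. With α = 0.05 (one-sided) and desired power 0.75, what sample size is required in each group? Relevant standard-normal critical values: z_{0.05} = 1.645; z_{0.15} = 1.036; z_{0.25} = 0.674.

For two independent groups with equal n: n = 2·((z_{α} + z_β) / d)².
z_{α} + z_β = 1.645 + 0.674 = 2.319.
n = 2 × (2.319 / 0.49)² = 2 × 4.733² = 2 × 22.40 = 44.8.
Round up to the next whole participant.

n = 45 per group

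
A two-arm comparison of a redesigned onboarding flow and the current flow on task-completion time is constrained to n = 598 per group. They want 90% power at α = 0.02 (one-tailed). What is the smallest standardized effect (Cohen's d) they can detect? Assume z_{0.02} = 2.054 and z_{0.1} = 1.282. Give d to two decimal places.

d_min ≈ 0.19

For two independent groups of n = 598 each: d_min = (z_{α} + z_β)·√(2/n).
z-sum = 2.054 + 1.282 = 3.336.
d_min = 3.336 × √(2/598) = 3.336 × 0.0578 = 0.193.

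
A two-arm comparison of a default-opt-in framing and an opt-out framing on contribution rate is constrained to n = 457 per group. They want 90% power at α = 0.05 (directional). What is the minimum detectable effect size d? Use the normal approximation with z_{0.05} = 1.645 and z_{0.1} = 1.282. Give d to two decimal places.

For two independent groups of n = 457 each: d_min = (z_{α} + z_β)·√(2/n).
z-sum = 1.645 + 1.282 = 2.927.
d_min = 2.927 × √(2/457) = 2.927 × 0.0662 = 0.194.

d_min ≈ 0.19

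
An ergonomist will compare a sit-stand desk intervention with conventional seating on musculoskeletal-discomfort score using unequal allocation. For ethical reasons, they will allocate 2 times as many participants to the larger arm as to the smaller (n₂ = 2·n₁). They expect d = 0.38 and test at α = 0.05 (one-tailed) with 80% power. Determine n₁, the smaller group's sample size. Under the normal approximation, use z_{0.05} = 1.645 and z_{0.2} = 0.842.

With allocation ratio k = n₂/n₁ = 2, Var(x̄₁−x̄₂) = σ²(1/n₁ + 1/(k·n₁)) = σ²·(k+1)/(k·n₁).
So n₁ = (1 + 1/k)·((z_{α} + z_β)/d)² = 1.500 × (2.487/0.38)².
n₁ = 1.500 × 42.83 = 64.3.
Round up: n₁ = 65, giving n₂ = 2 × 65 = 130.

n₁ = 65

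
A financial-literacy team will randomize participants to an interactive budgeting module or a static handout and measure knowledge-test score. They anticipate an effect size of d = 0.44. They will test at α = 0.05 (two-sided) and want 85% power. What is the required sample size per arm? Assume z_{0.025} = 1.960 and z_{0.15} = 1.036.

For two independent groups with equal n: n = 2·((z_{α/2} + z_β) / d)².
z_{α/2} + z_β = 1.960 + 1.036 = 2.996.
n = 2 × (2.996 / 0.44)² = 2 × 6.809² = 2 × 46.36 = 92.7.
Round up to the next whole participant.

n = 93 per group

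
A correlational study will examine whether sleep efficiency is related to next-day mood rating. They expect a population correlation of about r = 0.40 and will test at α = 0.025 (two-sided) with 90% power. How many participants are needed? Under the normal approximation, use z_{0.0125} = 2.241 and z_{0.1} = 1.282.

n = 73

Fisher's z: C = ½·ln((1+r)/(1−r)) = ½·ln(2.3333) = 0.4236.
n = ((z_{α/2} + z_β)/C)² + 3.
(2.241 + 1.282) / 0.4236 = 3.523 / 0.4236 = 8.317.
n = 8.317² + 3 = 69.17 + 3 = 72.2.
Round up.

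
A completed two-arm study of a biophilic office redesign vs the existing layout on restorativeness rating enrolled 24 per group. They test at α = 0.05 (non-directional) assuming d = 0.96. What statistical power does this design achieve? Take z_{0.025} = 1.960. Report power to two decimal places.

For two equal groups, power = Φ(d·√(n/2) − z_{α/2}).
d·√(n/2) = 0.96 × √(24/2) = 0.96 × 3.464 = 3.326.
z_β = 3.326 − 1.960 = 1.366.
Power = Φ(1.366) = 0.914.

power ≈ 0.91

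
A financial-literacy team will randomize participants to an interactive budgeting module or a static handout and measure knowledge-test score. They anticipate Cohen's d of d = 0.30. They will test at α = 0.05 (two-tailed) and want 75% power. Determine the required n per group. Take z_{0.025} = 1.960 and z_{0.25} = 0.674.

n = 155 per group

For two independent groups with equal n: n = 2·((z_{α/2} + z_β) / d)².
z_{α/2} + z_β = 1.960 + 0.674 = 2.634.
n = 2 × (2.634 / 0.30)² = 2 × 8.780² = 2 × 77.09 = 154.2.
Round up to the next whole participant.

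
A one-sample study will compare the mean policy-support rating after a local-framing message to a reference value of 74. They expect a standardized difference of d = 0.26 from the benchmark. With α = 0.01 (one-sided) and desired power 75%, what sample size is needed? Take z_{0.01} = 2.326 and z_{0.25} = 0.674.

For a one-sample test: n = ((z_{α} + z_β) / d)².
z_{α} + z_β = 2.326 + 0.674 = 3.000.
n = (3.000 / 0.26)² = 11.538² = 133.14.
Round up.

n = 134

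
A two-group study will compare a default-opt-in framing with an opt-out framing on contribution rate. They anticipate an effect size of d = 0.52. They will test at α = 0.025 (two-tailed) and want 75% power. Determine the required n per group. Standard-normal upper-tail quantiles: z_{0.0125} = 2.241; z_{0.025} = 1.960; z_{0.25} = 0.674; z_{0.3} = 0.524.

n = 63 per group

For two independent groups with equal n: n = 2·((z_{α/2} + z_β) / d)².
z_{α/2} + z_β = 2.241 + 0.674 = 2.915.
n = 2 × (2.915 / 0.52)² = 2 × 5.606² = 2 × 31.42 = 62.8.
Round up to the next whole participant.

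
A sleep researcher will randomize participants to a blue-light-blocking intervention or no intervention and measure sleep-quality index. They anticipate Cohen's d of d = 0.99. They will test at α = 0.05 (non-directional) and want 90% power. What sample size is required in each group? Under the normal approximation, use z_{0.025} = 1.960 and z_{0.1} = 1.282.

For two independent groups with equal n: n = 2·((z_{α/2} + z_β) / d)².
z_{α/2} + z_β = 1.960 + 1.282 = 3.242.
n = 2 × (3.242 / 0.99)² = 2 × 3.275² = 2 × 10.72 = 21.4.
Round up to the next whole participant.

n = 22 per group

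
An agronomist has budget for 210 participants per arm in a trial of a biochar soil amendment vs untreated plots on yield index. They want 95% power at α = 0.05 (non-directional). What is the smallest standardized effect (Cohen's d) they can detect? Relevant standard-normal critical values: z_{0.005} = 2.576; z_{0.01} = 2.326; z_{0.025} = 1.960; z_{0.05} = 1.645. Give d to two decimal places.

d_min ≈ 0.35

For two independent groups of n = 210 each: d_min = (z_{α/2} + z_β)·√(2/n).
z-sum = 1.960 + 1.645 = 3.605.
d_min = 3.605 × √(2/210) = 3.605 × 0.0976 = 0.352.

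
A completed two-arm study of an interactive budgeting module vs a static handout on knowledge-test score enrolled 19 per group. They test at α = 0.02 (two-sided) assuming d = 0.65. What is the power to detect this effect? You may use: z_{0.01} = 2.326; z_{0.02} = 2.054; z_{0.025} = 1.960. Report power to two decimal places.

For two equal groups, power = Φ(d·√(n/2) − z_{α/2}).
d·√(n/2) = 0.65 × √(19/2) = 0.65 × 3.082 = 2.003.
z_β = 2.003 − 2.326 = -0.323.
Power = Φ(-0.323) = 0.374.

power ≈ 0.37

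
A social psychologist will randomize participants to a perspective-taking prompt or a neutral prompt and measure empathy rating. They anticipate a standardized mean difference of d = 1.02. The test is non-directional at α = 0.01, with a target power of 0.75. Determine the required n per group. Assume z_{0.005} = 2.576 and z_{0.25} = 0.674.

For two independent groups with equal n: n = 2·((z_{α/2} + z_β) / d)².
z_{α/2} + z_β = 2.576 + 0.674 = 3.250.
n = 2 × (3.250 / 1.02)² = 2 × 3.186² = 2 × 10.15 = 20.3.
Round up to the next whole participant.

n = 21 per group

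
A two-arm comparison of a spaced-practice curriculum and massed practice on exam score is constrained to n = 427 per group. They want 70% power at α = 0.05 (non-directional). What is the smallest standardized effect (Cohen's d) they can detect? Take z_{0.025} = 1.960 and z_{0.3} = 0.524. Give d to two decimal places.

For two independent groups of n = 427 each: d_min = (z_{α/2} + z_β)·√(2/n).
z-sum = 1.960 + 0.524 = 2.484.
d_min = 2.484 × √(2/427) = 2.484 × 0.0684 = 0.170.

d_min ≈ 0.17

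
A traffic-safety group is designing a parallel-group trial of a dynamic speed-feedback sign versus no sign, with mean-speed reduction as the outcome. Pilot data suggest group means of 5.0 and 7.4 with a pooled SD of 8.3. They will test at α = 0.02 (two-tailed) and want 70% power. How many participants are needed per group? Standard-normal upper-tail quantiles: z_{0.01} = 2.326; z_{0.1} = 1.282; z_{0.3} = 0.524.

n = 195 per group

Cohen's d = |M₁ − M₂| / SD_pooled = |5.0 − 7.4| / 8.3 = 2.4 / 8.3 = 0.289.
For two independent groups with equal n: n = 2·((z_{α/2} + z_β) / d)².
z_{α/2} + z_β = 2.326 + 0.524 = 2.850.
n = 2 × (2.850 / 0.289)² = 2 × 9.862² = 2 × 97.25 = 194.5.
Round up to the next whole participant.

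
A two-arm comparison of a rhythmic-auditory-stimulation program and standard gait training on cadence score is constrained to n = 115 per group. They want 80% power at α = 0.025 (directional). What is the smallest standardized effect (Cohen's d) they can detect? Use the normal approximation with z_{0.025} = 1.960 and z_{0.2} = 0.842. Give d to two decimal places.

For two independent groups of n = 115 each: d_min = (z_{α} + z_β)·√(2/n).
z-sum = 1.960 + 0.842 = 2.802.
d_min = 2.802 × √(2/115) = 2.802 × 0.1319 = 0.370.

d_min ≈ 0.37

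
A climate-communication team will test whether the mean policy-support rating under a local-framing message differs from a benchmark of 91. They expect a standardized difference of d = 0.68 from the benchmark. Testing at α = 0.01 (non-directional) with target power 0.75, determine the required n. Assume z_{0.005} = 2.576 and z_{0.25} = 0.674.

For a one-sample test: n = ((z_{α/2} + z_β) / d)².
z_{α/2} + z_β = 2.576 + 0.674 = 3.250.
n = (3.250 / 0.68)² = 4.779² = 22.84.
Round up.

n = 23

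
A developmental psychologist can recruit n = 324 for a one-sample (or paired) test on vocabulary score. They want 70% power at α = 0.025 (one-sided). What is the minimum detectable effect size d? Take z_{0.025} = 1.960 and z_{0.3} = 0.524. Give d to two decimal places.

d_min ≈ 0.14

For a single sample (or paired design) of n = 324: d_min = (z_{α} + z_β)/√n.
z-sum = 1.960 + 0.524 = 2.484.
d_min = 2.484 / √324 = 2.484 / 18.000 = 0.138.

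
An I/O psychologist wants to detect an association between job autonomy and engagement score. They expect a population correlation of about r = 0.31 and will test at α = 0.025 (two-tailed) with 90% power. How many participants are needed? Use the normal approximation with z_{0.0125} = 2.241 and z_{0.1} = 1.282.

n = 124

Fisher's z: C = ½·ln((1+r)/(1−r)) = ½·ln(1.8986) = 0.3205.
n = ((z_{α/2} + z_β)/C)² + 3.
(2.241 + 1.282) / 0.3205 = 3.523 / 0.3205 = 10.992.
n = 10.992² + 3 = 120.83 + 3 = 123.8.
Round up.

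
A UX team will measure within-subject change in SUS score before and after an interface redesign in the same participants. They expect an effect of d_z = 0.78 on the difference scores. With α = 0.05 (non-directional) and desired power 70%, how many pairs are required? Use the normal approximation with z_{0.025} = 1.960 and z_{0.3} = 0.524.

n = 11 pairs

For a paired (one-sample on differences) test: n = ((z_{α/2} + z_β) / d)².
z_{α/2} + z_β = 1.960 + 0.524 = 2.484.
n = (2.484 / 0.78)² = 3.185² = 10.14.
Round up.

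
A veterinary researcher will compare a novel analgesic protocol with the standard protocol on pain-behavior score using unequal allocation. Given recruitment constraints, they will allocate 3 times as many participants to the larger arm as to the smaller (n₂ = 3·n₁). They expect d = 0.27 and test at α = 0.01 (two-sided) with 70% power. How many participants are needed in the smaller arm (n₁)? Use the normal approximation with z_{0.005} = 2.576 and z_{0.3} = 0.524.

n₁ = 176

With allocation ratio k = n₂/n₁ = 3, Var(x̄₁−x̄₂) = σ²(1/n₁ + 1/(k·n₁)) = σ²·(k+1)/(k·n₁).
So n₁ = (1 + 1/k)·((z_{α/2} + z_β)/d)² = 1.333 × (3.100/0.27)².
n₁ = 1.333 × 131.82 = 175.8.
Round up: n₁ = 176, giving n₂ = 3 × 176 = 528.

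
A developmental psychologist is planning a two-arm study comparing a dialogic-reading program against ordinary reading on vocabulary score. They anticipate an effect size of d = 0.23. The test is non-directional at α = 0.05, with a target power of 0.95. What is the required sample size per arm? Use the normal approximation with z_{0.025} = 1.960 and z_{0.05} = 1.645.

n = 492 per group

For two independent groups with equal n: n = 2·((z_{α/2} + z_β) / d)².
z_{α/2} + z_β = 1.960 + 1.645 = 3.605.
n = 2 × (3.605 / 0.23)² = 2 × 15.674² = 2 × 245.67 = 491.3.
Round up to the next whole participant.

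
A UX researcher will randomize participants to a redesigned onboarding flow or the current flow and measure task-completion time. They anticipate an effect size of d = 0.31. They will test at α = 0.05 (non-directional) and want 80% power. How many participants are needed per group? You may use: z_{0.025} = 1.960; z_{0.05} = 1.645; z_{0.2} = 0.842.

For two independent groups with equal n: n = 2·((z_{α/2} + z_β) / d)².
z_{α/2} + z_β = 1.960 + 0.842 = 2.802.
n = 2 × (2.802 / 0.31)² = 2 × 9.039² = 2 × 81.70 = 163.4.
Round up to the next whole participant.

n = 164 per group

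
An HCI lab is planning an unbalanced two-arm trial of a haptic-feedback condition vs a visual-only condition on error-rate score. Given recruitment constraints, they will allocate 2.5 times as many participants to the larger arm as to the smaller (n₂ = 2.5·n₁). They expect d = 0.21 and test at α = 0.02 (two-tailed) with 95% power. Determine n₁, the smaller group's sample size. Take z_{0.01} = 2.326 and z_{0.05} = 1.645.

n₁ = 501

With allocation ratio k = n₂/n₁ = 2.5, Var(x̄₁−x̄₂) = σ²(1/n₁ + 1/(k·n₁)) = σ²·(k+1)/(k·n₁).
So n₁ = (1 + 1/k)·((z_{α/2} + z_β)/d)² = 1.400 × (3.971/0.21)².
n₁ = 1.400 × 357.57 = 500.6.
Round up: n₁ = 501, giving n₂ = ⌈2.5 × 501⌉ = ⌈1252.5⌉ = 1253.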